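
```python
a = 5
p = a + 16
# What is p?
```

Trace:
`a = 5` → a = 5
`p = a + 16` → p = 21
So p = 21

Answer: 21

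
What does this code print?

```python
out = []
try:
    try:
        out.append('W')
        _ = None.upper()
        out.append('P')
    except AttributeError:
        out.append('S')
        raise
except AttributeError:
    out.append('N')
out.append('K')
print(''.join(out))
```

Execution trace: 'W' (inner try body) → 'S' (inner except AttributeError) → 'N' (outer except AttributeError) → 'K' (after the try/except). Output: WSNK

Answer: WSNK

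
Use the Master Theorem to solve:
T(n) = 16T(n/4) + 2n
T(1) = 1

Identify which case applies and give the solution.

a=16, b=4, f(n)=2n. log_4(16) = 2. Since c=1 < 2, Case 1 applies: T(n) = Θ(n^log_b(a)) = O(n^2).

Answer: O(n^2) - Case 1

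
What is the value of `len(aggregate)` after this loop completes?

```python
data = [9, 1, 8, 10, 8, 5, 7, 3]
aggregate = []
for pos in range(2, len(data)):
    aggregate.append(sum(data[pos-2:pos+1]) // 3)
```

Number of 3-element averages
`aggregate` takes the values: [] → [6] → [6, 6] → [6, 6, 8] → [6, 6, 8, 7] → [6, 6, 8, 7, 6] → [6, 6, 8, 7, 6, 5]
So `len(aggregate)` = 6

Answer: 6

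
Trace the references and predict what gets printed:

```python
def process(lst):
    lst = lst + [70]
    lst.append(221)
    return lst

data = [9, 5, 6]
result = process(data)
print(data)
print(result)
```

Key concept: rebinding parameter vs mutation.
Step by step:
`data = [9, 5, 6]` → data = [9, 5, 6]
`result = process(data)` → result = [9, 5, 6, 70, 221]
`print(data)` → prints [9, 5, 6]
`print(result)` → prints [9, 5, 6, 70, 221]

Answer:
[9, 5, 6]
[9, 5, 6, 70, 221]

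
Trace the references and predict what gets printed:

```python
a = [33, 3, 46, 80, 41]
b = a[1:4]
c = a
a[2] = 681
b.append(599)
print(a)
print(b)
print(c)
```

Key concept: slice vs alias.
Step by step:
`a = [33, 3, 46, 80, 41]` → a = [33, 3, 46, 80, 41]
`b = a[1:4]` → b = [3, 46, 80]
`c = a` → c = [33, 3, 46, 80, 41] (same object as a)
`a[2] = 681` → a = [33, 3, 681, 80, 41] (same object as c); c = [33, 3, 681, 80, 41] (same object as a)
`b.append(599)` → b = [3, 46, 80, 599]
`print(a)` → prints [33, 3, 681, 80, 41]
`print(b)` → prints [3, 46, 80, 599]
`print(c)` → prints [33, 3, 681, 80, 41]

Answer:
[33, 3, 681, 80, 41]
[3, 46, 80, 599]
[33, 3, 681, 80, 41]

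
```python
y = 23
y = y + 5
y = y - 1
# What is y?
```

Trace:
`y = 23` → y = 23
`y = y + 5` → y = 28
`y = y - 1` → y = 27
So y = 27

Answer: 27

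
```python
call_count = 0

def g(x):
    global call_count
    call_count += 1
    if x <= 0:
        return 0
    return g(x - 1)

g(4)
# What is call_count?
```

Linear recursion stepping by 1: 5 calls from x=4 down to ≤0.

Answer: 5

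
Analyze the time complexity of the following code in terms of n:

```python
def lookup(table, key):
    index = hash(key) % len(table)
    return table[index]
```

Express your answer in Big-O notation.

This is Hash table lookup (average case). Time complexity: O(1).

Answer: O(1)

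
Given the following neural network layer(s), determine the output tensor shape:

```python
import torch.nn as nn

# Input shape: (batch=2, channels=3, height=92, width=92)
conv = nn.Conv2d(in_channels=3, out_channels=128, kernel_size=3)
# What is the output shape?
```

Input: (2, 3, 92, 92) -> Output: (2, 128, 90, 90)

Answer: (2, 128, 90, 90)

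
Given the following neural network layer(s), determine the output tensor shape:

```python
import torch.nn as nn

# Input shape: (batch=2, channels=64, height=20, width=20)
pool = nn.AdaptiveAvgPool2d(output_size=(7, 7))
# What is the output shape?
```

Input: (2, 64, 20, 20) -> Output: (2, 64, 7, 7)

Answer: (2, 64, 7, 7)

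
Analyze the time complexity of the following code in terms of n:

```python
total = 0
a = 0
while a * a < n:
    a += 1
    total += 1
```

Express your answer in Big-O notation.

Each loop level contributes: √n. Multiplying the contributions gives O(√n).

Answer: O(√n)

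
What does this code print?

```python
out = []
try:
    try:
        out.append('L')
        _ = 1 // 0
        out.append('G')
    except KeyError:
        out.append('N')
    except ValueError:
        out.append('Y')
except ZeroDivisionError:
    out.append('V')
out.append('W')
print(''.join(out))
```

Execution trace: 'L' (try body) → 'V' (outer except ZeroDivisionError) → 'W' (after the try/except). Output: LVW

Answer: LVW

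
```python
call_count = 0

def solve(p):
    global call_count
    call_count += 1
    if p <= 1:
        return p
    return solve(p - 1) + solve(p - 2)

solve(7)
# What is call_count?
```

Calls(p) = 1 + Calls(p-1) + Calls(p-2); Calls(0)=Calls(1)=1. For p=7 this gives 41.

Answer: 41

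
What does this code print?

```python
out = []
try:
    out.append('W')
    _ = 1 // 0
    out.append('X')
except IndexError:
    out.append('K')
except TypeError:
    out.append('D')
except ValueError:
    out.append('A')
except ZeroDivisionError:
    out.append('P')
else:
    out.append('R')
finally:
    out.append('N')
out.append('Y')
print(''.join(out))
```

Execution trace: 'W' (try body) → 'P' (except ZeroDivisionError) → 'N' (finally) → 'Y' (after the try/except). Output: WPNY

Answer: WPNY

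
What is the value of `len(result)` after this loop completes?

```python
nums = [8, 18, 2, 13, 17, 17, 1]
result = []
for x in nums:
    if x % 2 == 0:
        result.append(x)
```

Count even numbers in [8, 18, 2, 13, 17, 17, 1]
`result` takes the values: [] → [8] → [8, 18] → [8, 18, 2]
So `len(result)` = 3

Answer: 3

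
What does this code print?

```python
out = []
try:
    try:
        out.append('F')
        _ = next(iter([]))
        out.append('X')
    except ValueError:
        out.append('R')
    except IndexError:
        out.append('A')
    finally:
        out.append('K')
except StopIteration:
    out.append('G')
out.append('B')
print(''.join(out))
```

Execution trace: 'F' (try body) → 'K' (finally) → 'G' (outer except StopIteration) → 'B' (after the try/except). Output: FKGB

Answer: FKGB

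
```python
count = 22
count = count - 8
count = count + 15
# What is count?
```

Trace:
`count = 22` → count = 22
`count = count - 8` → count = 14
`count = count + 15` → count = 29
So count = 29

Answer: 29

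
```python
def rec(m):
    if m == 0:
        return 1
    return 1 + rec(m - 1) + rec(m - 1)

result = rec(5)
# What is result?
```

rec(m) = 1 + 2·rec(m-1), rec(0)=1. Closed form: (1+1)·2^5 - 1 = 63.

Answer: 63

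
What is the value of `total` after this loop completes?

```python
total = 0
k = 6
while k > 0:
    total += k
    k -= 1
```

Sum 6 down to 1
`total` takes the values: 0 → 6 → 11 → 15 → 18 → 20 → 21

Answer: 21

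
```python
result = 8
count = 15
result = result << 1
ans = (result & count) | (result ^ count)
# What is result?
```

Trace:
`result = 8` → result = 8
`count = 15` → count = 15
`result = result << 1` → result = 16
`ans = (result & count) | (result ^ count)` → ans = 31
So result = 16

Answer: 16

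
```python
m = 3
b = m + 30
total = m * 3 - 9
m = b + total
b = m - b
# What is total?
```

Trace:
`m = 3` → m = 3
`b = m + 30` → b = 33
`total = m * 3 - 9` → total = 0
`m = b + total` → m = 33
`b = m - b` → b = 0
So total = 0

Answer: 0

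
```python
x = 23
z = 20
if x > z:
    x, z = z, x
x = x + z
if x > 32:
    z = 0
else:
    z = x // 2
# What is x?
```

Trace:
`x = 23` → x = 23
`z = 20` → z = 20
`if x > z: ...` → x > z is True → x = 20; z = 23
`x = x + z` → x = 43
`if x > 32: ...` → x > 32 is True → z = 0
So x = 43

Answer: 43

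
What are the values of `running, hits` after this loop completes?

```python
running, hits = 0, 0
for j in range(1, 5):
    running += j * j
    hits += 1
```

Sum of squares and count
`running, hits` takes the values: (0, 0) → (1, 0) → (1, 1) → (5, 1) → (5, 2) → (14, 2) → (14, 3) → (30, 3) → (30, 4)

Answer: 30, 4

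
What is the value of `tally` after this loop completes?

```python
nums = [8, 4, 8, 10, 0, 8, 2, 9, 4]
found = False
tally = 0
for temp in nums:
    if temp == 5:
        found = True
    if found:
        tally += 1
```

Count elements after first 5 in [8, 4, 8, 10, 0, 8, 2, 9, 4]
`tally` takes the values: 0

Answer: 0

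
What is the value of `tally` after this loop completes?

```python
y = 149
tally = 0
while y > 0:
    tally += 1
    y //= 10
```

Count digits by repeated division by 10
`tally` takes the values: 0 → 1 → 2 → 3

Answer: 3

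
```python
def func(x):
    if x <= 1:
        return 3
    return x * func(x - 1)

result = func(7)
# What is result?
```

func(7) = 7 * 6 * 5 * 4 * 3 * 2 * 3 = 15120

Answer: 15120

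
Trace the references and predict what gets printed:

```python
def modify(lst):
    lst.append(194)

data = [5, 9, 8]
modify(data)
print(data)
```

Key concept: function modifies passed list.
Step by step:
`data = [5, 9, 8]` → data = [5, 9, 8]
`modify(data)` → data = [5, 9, 8, 194]
`print(data)` → prints [5, 9, 8, 194]

Answer: [5, 9, 8, 194]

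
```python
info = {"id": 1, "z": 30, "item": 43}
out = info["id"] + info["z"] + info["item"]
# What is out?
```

Trace:
`info = {"id": 1, "z": 30, "item": 43}` → info = {'id': 1, 'z': 30, 'item': 43}
`out = info["id"] + info["z"] + info["item"]` → out = 74
So out = 74

Answer: 74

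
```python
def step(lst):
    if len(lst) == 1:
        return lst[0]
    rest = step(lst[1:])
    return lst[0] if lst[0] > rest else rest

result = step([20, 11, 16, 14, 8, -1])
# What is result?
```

Recursive max over [20, 11, 16, 14, 8, -1] = 20

Answer: 20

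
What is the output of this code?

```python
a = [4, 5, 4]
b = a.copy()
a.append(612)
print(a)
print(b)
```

Key concept: list.copy() creates independent copy.
Step by step:
`a = [4, 5, 4]` → a = [4, 5, 4]
`b = a.copy()` → b = [4, 5, 4]
`a.append(612)` → a = [4, 5, 4, 612]
`print(a)` → prints [4, 5, 4, 612]
`print(b)` → prints [4, 5, 4]

Answer:
[4, 5, 4, 612]
[4, 5, 4]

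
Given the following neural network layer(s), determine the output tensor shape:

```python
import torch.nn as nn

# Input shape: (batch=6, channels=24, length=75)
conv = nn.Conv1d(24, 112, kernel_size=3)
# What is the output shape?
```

Input: (6, 24, 75) -> Output: (6, 112, 73)

Answer: (6, 112, 73)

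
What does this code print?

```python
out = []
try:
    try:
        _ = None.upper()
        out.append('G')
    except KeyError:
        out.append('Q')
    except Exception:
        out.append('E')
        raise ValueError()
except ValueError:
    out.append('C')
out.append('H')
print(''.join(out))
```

Execution trace: 'E' (inner except Exception) → 'C' (outer except ValueError) → 'H' (after the try/except). Output: ECH

Answer: ECH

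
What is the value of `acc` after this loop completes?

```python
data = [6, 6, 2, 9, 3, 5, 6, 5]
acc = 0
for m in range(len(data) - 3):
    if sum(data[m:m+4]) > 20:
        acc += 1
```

Count windows with sum > 20
`acc` takes the values: 0 → 1 → 2

Answer: 2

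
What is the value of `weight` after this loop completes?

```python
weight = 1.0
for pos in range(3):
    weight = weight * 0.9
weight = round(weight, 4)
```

Exponential decay: 1.0 * 0.9^3
`weight` takes the values: 1.0 → 0.9 → 0.81 → 0.729

Answer: 0.729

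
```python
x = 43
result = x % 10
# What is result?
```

Trace:
`x = 43` → x = 43
`result = x % 10` → result = 3
So result = 3

Answer: 3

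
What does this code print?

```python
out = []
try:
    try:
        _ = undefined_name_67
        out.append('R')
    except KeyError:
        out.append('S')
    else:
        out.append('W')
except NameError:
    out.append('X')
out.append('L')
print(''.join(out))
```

Execution trace: 'X' (outer except NameError) → 'L' (after the try/except). Output: XL

Answer: XL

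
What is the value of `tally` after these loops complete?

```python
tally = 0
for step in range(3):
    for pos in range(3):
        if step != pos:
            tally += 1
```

3² - 3 (exclude diagonal)
`tally` takes the values: 0 → 1 → 2 → 3 → 4 → 5 → 6

Answer: 6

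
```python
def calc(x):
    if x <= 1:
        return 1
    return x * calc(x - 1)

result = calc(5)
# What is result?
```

calc(5) = 5 * 4 * 3 * 2 * 1 = 120

Answer: 120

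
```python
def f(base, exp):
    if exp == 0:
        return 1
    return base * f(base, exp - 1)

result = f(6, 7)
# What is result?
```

f(6, 7) = 6 * 6 * 6 * 6 * 6 * 6 * 6 = 279936

Answer: 279936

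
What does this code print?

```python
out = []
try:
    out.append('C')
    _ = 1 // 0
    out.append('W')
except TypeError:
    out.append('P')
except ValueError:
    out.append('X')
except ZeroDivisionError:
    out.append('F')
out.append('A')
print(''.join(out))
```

Execution trace: 'C' (try body) → 'F' (except ZeroDivisionError) → 'A' (after the try/except). Output: CFA

Answer: CFA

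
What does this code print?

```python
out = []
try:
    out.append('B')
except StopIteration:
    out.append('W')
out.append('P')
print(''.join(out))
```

Execution trace: 'B' (try body, no exception) → 'P' (after the try/except). Output: BP

Answer: BP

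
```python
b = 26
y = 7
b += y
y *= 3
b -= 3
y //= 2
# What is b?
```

Trace:
`b = 26` → b = 26
`y = 7` → y = 7
`b += y` → b = 33
`y *= 3` → y = 21
`b -= 3` → b = 30
`y //= 2` → y = 10
So b = 30

Answer: 30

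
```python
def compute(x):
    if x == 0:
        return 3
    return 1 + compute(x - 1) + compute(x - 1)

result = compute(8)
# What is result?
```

compute(x) = 1 + 2·compute(x-1), compute(0)=3. Closed form: (3+1)·2^8 - 1 = 1023.

Answer: 1023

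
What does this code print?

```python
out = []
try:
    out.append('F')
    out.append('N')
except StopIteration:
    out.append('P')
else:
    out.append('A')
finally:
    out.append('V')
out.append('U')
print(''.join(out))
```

Execution trace: 'F' (try body) → 'N' (try body, no exception) → 'A' (else) → 'V' (finally) → 'U' (after the try/except). Output: FNAVU

Answer: FNAVU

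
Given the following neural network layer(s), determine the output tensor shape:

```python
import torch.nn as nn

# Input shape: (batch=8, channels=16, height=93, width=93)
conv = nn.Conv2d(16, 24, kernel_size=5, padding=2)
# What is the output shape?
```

Input: (8, 16, 93, 93) -> Output: (8, 24, 93, 93)

Answer: (8, 24, 93, 93)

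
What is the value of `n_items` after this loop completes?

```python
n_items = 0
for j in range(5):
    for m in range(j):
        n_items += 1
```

Triangle number: 0+1+2+...+4
`n_items` takes the values: 0 → 1 → 2 → 3 → 4 → 5 → 6 → 7 → 8 → 9 → 10

Answer: 10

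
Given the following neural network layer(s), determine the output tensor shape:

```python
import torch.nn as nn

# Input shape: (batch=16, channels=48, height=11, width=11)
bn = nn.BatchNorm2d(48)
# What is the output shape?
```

Input: (16, 48, 11, 11) -> Output: (16, 48, 11, 11)

Answer: (16, 48, 11, 11)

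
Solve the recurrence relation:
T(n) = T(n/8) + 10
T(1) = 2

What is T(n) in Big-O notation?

Each step divides n by 8 and adds 10. After log_8(n) steps we reach T(1)=2. So T(n) = 10·log_8(n) + 2 = O(log n).

Answer: O(log n)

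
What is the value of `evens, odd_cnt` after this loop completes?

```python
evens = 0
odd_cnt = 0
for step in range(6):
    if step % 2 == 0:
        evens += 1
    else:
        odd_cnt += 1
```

Count evens and odds in range(6)
`evens, odd_cnt` takes the values: (0, 0) → (1, 0) → (1, 1) → (2, 1) → (2, 2) → (3, 2) → (3, 3)

Answer: 3, 3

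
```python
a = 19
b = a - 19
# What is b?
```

Trace:
`a = 19` → a = 19
`b = a - 19` → b = 0
So b = 0

Answer: 0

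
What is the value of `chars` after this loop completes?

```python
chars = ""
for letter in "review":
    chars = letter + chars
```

Reverse 'review'
`chars` takes the values: "" → "r" → "er" → "ver" → "iver" → "eiver" → "weiver"

Answer: "weiver"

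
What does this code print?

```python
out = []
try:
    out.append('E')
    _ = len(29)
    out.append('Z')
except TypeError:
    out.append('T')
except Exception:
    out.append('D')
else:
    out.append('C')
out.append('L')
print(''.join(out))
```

Execution trace: 'E' (try body) → 'T' (except TypeError) → 'L' (after the try/except). Output: ETL

Answer: ETL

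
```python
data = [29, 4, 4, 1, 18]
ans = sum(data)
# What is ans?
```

Trace:
`data = [29, 4, 4, 1, 18]` → data = [29, 4, 4, 1, 18]
`ans = sum(data)` → ans = 56
So ans = 56

Answer: 56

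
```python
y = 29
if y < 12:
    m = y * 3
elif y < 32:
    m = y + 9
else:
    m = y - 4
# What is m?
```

Trace:
`y = 29` → y = 29
`if y < 12: ...` → y < 12 is False, y < 32 is True → m = 38
So m = 38

Answer: 38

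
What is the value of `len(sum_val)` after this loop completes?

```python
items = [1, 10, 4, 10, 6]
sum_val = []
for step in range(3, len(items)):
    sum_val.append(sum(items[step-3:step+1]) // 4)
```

Number of 4-element averages
`sum_val` takes the values: [] → [6] → [6, 7]
So `len(sum_val)` = 2

Answer: 2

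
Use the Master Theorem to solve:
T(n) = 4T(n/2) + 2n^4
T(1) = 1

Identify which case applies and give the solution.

a=4, b=2, f(n)=2n^4. log_2(4) = 2. Since c=4 > 2 and the regularity condition holds (4(n/2)^4 = (4/2^4)n^4 with 4/2^4 < 1), Case 3 applies: T(n) = Θ(f(n)) = O(n^4).

Answer: O(n^4) - Case 3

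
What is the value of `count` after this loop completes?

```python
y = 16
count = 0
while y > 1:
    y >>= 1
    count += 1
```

Count right shifts until 1
`count` takes the values: 0 → 1 → 2 → 3 → 4

Answer: 4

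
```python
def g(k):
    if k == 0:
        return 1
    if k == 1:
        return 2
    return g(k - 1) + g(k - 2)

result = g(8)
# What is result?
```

Build up from base cases: g(0)=1, g(1)=2, g(2)=3, g(3)=5, g(4)=8, g(5)=13, g(6)=21, ..., g(8)=55

Answer: 55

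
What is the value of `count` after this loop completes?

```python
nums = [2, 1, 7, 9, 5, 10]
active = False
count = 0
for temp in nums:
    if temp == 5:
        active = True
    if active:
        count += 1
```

Count elements after first 5 in [2, 1, 7, 9, 5, 10]
`count` takes the values: 0 → 1 → 2

Answer: 2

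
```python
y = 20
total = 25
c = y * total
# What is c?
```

Trace:
`y = 20` → y = 20
`total = 25` → total = 25
`c = y * total` → c = 500
So c = 500

Answer: 500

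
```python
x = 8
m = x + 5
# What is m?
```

Trace:
`x = 8` → x = 8
`m = x + 5` → m = 13
So m = 13

Answer: 13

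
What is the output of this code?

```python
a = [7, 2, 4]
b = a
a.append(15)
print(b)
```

Key concept: basic list aliasing.
Step by step:
`a = [7, 2, 4]` → a = [7, 2, 4]
`b = a` → b = [7, 2, 4] (same object as a)
`a.append(15)` → a = [7, 2, 4, 15] (same object as b); b = [7, 2, 4, 15] (same object as a)
`print(b)` → prints [7, 2, 4, 15]

Answer: [7, 2, 4, 15]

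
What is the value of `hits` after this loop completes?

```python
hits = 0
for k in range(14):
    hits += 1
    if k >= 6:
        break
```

Loop breaks when k reaches 6, hits is 7
`hits` takes the values: 0 → 1 → 2 → 3 → 4 → 5 → 6 → 7

Answer: 7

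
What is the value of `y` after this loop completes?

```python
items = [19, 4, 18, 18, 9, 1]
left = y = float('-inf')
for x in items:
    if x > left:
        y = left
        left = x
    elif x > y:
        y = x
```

Second largest (with repeats) in [19, 4, 18, 18, 9, 1]
`y` takes the values: -inf → 4 → 18

Answer: 18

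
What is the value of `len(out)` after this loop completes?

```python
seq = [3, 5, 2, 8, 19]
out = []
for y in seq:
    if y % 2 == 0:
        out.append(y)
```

Count even numbers in [3, 5, 2, 8, 19]
`out` takes the values: [] → [2] → [2, 8]
So `len(out)` = 2

Answer: 2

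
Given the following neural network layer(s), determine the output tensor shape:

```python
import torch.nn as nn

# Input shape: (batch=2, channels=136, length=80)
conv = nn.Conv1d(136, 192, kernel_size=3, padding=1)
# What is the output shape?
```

Input: (2, 136, 80) -> Output: (2, 192, 80)

Answer: (2, 192, 80)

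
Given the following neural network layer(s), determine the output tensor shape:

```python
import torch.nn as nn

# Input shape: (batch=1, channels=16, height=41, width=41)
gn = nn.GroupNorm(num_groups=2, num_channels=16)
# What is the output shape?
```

Input: (1, 16, 41, 41) -> Output: (1, 16, 41, 41)

Answer: (1, 16, 41, 41)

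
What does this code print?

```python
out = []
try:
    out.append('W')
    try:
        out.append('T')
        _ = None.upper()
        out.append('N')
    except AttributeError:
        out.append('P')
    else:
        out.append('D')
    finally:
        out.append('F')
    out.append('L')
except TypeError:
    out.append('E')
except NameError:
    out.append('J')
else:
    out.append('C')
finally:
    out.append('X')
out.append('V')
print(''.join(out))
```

Execution trace: 'W' (try body) → 'T' (inner try body) → 'P' (inner except AttributeError) → 'F' (inner finally) → 'L' (try body, no exception) → 'C' (else) → 'X' (finally) → 'V' (after the try/except). Output: WTPFLCXV

Answer: WTPFLCXV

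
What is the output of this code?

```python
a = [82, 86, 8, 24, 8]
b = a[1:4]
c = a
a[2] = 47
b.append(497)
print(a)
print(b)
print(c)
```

Key concept: slice vs alias.
Step by step:
`a = [82, 86, 8, 24, 8]` → a = [82, 86, 8, 24, 8]
`b = a[1:4]` → b = [86, 8, 24]
`c = a` → c = [82, 86, 8, 24, 8] (same object as a)
`a[2] = 47` → a = [82, 86, 47, 24, 8] (same object as c); c = [82, 86, 47, 24, 8] (same object as a)
`b.append(497)` → b = [86, 8, 24, 497]
`print(a)` → prints [82, 86, 47, 24, 8]
`print(b)` → prints [86, 8, 24, 497]
`print(c)` → prints [82, 86, 47, 24, 8]

Answer:
[82, 86, 47, 24, 8]
[86, 8, 24, 497]
[82, 86, 47, 24, 8]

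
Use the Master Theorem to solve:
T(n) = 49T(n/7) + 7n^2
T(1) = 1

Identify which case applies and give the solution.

a=49, b=7, f(n)=7n^2. log_7(49) = 2. Since c=2 = 2, Case 2 applies: T(n) = Θ(n^log_b(a) · log n) = O(n^2 log n).

Answer: O(n^2 log n) - Case 2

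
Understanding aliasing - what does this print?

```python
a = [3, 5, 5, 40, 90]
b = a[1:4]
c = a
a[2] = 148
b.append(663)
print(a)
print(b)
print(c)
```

Key concept: slice vs alias.
Step by step:
`a = [3, 5, 5, 40, 90]` → a = [3, 5, 5, 40, 90]
`b = a[1:4]` → b = [5, 5, 40]
`c = a` → c = [3, 5, 5, 40, 90] (same object as a)
`a[2] = 148` → a = [3, 5, 148, 40, 90] (same object as c); c = [3, 5, 148, 40, 90] (same object as a)
`b.append(663)` → b = [5, 5, 40, 663]
`print(a)` → prints [3, 5, 148, 40, 90]
`print(b)` → prints [5, 5, 40, 663]
`print(c)` → prints [3, 5, 148, 40, 90]

Answer:
[3, 5, 148, 40, 90]
[5, 5, 40, 663]
[3, 5, 148, 40, 90]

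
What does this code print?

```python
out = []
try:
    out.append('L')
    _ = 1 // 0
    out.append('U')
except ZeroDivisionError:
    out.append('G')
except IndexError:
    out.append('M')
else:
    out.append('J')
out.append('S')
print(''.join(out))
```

Execution trace: 'L' (try body) → 'G' (except ZeroDivisionError) → 'S' (after the try/except). Output: LGS

Answer: LGS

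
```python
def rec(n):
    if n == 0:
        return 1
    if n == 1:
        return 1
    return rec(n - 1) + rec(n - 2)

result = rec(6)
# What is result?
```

Build up from base cases: rec(0)=1, rec(1)=1, rec(2)=2, rec(3)=3, rec(4)=5, rec(5)=8, rec(6)=13

Answer: 13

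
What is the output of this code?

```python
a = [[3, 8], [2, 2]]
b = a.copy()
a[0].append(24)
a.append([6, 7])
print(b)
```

Key concept: shallow copy with nested lists.
Step by step:
`a = [[3, 8], [2, 2]]` → a = [[3, 8], [2, 2]]
`b = a.copy()` → b = [[3, 8], [2, 2]]
`a[0].append(24)` → a = [[3, 8, 24], [2, 2]]; b = [[3, 8, 24], [2, 2]]
`a.append([6, 7])` → a = [[3, 8, 24], [2, 2], [6, 7]]
`print(b)` → prints [[3, 8, 24], [2, 2]]

Answer: [[3, 8, 24], [2, 2]]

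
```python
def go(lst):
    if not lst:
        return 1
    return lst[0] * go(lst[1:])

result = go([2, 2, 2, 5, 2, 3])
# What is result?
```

Product over [2, 2, 2, 5, 2, 3] = 2 * 2 * 2 * 5 * 2 * 3 = 240

Answer: 240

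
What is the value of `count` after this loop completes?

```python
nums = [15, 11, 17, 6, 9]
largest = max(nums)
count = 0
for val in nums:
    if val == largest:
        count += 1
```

Count of max value 17 in [15, 11, 17, 6, 9]
`count` takes the values: 0 → 1

Answer: 1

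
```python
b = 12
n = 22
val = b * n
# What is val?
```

Trace:
`b = 12` → b = 12
`n = 22` → n = 22
`val = b * n` → val = 264
So val = 264

Answer: 264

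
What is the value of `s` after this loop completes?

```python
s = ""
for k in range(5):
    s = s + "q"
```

Repeat 'q' 5 times
`s` takes the values: "" → "q" → "qq" → "qqq" → "qqqq" → "qqqqq"

Answer: "qqqqq"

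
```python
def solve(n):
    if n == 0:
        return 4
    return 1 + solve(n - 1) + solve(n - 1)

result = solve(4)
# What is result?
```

solve(n) = 1 + 2·solve(n-1), solve(0)=4. Closed form: (4+1)·2^4 - 1 = 79.

Answer: 79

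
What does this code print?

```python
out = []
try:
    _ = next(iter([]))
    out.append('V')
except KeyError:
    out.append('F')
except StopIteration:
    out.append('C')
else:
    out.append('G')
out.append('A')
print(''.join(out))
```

Execution trace: 'C' (except StopIteration) → 'A' (after the try/except). Output: CA

Answer: CA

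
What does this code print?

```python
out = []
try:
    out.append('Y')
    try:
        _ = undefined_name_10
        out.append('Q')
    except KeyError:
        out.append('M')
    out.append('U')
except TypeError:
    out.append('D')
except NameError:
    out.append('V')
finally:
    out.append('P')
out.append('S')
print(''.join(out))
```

Execution trace: 'Y' (try body) → 'V' (except NameError) → 'P' (finally) → 'S' (after the try/except). Output: YVPS

Answer: YVPS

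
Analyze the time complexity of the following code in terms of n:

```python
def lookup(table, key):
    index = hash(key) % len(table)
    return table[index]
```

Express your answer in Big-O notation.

This is Hash table lookup (average case). Time complexity: O(1).

Answer: O(1)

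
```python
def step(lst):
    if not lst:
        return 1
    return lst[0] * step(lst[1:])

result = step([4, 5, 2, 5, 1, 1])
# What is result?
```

Product over [4, 5, 2, 5, 1, 1] = 4 * 5 * 2 * 5 * 1 * 1 = 200

Answer: 200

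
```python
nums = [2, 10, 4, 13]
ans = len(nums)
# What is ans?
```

Trace:
`nums = [2, 10, 4, 13]` → nums = [2, 10, 4, 13]
`ans = len(nums)` → ans = 4
So ans = 4

Answer: 4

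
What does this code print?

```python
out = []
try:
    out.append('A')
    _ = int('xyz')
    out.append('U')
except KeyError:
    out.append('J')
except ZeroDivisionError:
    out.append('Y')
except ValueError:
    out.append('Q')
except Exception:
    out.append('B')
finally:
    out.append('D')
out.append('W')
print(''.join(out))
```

Execution trace: 'A' (try body) → 'Q' (except ValueError) → 'D' (finally) → 'W' (after the try/except). Output: AQDW

Answer: AQDW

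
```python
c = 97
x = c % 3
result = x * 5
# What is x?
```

Trace:
`c = 97` → c = 97
`x = c % 3` → x = 1
`result = x * 5` → result = 5
So x = 1

Answer: 1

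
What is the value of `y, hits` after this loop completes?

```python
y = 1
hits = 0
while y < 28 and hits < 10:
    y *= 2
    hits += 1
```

Double until >= 28 or 10 iterations
`y, hits` takes the values: (1, 0) → (2, 0) → (2, 1) → (4, 1) → (4, 2) → (8, 2) → (8, 3) → (16, 3) → (16, 4) → (32, 4) → (32, 5)

Answer: 32, 5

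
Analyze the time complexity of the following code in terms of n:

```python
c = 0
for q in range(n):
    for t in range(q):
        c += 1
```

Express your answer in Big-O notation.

Each loop level contributes: n × n. Multiplying the contributions gives O(n^2).

Answer: O(n^2)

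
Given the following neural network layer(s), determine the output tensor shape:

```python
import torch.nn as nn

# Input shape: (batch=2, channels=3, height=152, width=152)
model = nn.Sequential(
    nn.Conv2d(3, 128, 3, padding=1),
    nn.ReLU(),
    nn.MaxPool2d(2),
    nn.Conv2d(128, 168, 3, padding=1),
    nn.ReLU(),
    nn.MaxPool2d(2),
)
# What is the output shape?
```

Input: (2, 3, 152, 152) -> after first Conv2d: (2, 128, 152, 152) -> after first MaxPool2d: (2, 128, 76, 76) -> after second Conv2d: (2, 168, 76, 76) -> Output: (2, 168, 38, 38)

Answer: (2, 168, 38, 38)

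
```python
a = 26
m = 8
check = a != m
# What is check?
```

Trace:
`a = 26` → a = 26
`m = 8` → m = 8
`check = a != m` → check = True
So check = True

Answer: True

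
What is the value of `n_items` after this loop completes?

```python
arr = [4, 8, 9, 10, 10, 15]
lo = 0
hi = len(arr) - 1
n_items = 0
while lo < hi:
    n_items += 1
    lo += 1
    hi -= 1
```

Iterations until pointers meet (list length 6)
`n_items` takes the values: 0 → 1 → 2 → 3

Answer: 3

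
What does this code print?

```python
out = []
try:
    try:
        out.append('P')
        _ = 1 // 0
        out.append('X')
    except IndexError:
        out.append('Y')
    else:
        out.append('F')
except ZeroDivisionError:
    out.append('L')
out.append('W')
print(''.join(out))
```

Execution trace: 'P' (try body) → 'L' (outer except ZeroDivisionError) → 'W' (after the try/except). Output: PLW

Answer: PLW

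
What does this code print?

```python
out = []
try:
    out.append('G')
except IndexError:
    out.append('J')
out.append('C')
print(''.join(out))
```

Execution trace: 'G' (try body, no exception) → 'C' (after the try/except). Output: GC

Answer: GC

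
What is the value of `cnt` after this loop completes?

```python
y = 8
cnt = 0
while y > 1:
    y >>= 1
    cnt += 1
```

Count right shifts until 1
`cnt` takes the values: 0 → 1 → 2 → 3

Answer: 3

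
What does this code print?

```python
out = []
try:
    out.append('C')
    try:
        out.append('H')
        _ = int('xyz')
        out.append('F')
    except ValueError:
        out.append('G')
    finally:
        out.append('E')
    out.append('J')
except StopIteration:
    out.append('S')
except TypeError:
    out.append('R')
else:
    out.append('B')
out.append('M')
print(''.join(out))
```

Execution trace: 'C' (try body) → 'H' (inner try body) → 'G' (inner except ValueError) → 'E' (inner finally) → 'J' (try body, no exception) → 'B' (else) → 'M' (after the try/except). Output: CHGEJBM

Answer: CHGEJBM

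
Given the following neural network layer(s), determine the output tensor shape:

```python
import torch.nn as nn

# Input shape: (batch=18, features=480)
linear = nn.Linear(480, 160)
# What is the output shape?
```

Input: (18, 480) -> Output: (18, 160)

Answer: (18, 160)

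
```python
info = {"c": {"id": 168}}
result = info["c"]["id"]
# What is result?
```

Trace:
`info = {"c": {"id": 168}}` → info = {'c': {'id': 168}}
`result = info["c"]["id"]` → result = 168
So result = 168

Answer: 168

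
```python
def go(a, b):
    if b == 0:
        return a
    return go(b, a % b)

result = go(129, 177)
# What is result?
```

go(129, 177) -> go(177, 129) -> go(129, 48) -> go(48, 33) -> go(33, 15) -> go(15, 3) -> go(3, 0) -> 3

Answer: 3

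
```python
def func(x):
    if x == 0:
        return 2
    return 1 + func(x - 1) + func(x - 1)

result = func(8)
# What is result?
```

func(x) = 1 + 2·func(x-1), func(0)=2. Closed form: (2+1)·2^8 - 1 = 767.

Answer: 767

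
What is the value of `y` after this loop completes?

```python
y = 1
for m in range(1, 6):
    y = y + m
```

Start at 1, add 1 through 5
`y` takes the values: 1 → 2 → 4 → 7 → 11 → 16

Answer: 16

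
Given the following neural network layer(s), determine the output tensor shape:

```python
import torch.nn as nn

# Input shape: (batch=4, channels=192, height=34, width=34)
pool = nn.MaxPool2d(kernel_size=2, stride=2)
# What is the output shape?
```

Input: (4, 192, 34, 34) -> Output: (4, 192, 17, 17)

Answer: (4, 192, 17, 17)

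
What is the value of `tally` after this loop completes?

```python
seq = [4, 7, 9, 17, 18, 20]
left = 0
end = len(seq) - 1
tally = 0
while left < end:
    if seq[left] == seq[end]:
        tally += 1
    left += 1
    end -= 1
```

Count matching pairs from ends
`tally` takes the values: 0

Answer: 0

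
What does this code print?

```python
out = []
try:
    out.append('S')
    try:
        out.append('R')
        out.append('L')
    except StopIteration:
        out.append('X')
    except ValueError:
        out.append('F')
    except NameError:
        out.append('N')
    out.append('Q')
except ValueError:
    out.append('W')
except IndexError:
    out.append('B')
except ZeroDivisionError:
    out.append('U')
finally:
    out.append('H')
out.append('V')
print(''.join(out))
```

Execution trace: 'S' (try body) → 'R' (inner try body) → 'L' (inner try body, no exception) → 'Q' (try body, no exception) → 'H' (finally) → 'V' (after the try/except). Output: SRLQHV

Answer: SRLQHV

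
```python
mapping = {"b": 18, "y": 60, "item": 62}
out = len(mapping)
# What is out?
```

Trace:
`mapping = {"b": 18, "y": 60, "item": 62}` → mapping = {'b': 18, 'y': 60, 'item': 62}
`out = len(mapping)` → out = 3
So out = 3

Answer: 3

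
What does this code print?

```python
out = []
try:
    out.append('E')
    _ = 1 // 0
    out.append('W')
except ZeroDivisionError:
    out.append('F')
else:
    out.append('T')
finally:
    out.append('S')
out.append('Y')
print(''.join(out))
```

Execution trace: 'E' (try body) → 'F' (except ZeroDivisionError) → 'S' (finally) → 'Y' (after the try/except). Output: EFSY

Answer: EFSY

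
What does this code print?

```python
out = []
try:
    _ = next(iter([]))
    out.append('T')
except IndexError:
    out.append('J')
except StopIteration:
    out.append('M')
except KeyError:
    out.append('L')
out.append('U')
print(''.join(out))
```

Execution trace: 'M' (except StopIteration) → 'U' (after the try/except). Output: MU

Answer: MU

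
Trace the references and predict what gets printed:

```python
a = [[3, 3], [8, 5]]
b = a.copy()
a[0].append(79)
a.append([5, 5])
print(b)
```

Key concept: shallow copy with nested lists.
Step by step:
`a = [[3, 3], [8, 5]]` → a = [[3, 3], [8, 5]]
`b = a.copy()` → b = [[3, 3], [8, 5]]
`a[0].append(79)` → a = [[3, 3, 79], [8, 5]]; b = [[3, 3, 79], [8, 5]]
`a.append([5, 5])` → a = [[3, 3, 79], [8, 5], [5, 5]]
`print(b)` → prints [[3, 3, 79], [8, 5]]

Answer: [[3, 3, 79], [8, 5]]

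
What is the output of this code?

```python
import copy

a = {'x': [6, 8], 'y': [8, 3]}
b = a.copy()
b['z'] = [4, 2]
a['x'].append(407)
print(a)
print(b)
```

Key concept: shallow copy of dict with mutable values.
Step by step:
`a = {'x': [6, 8], 'y': [8, 3]}` → a = {'x': [6, 8], 'y': [8, 3]}
`b = a.copy()` → b = {'x': [6, 8], 'y': [8, 3]}
`b['z'] = [4, 2]` → b = {'x': [6, 8], 'y': [8, 3], 'z': [4, 2]}
`a['x'].append(407)` → a = {'x': [6, 8, 407], 'y': [8, 3]}; b = {'x': [6, 8, 407], 'y': [8, 3], 'z': [4, 2]}
`print(a)` → prints {'x': [6, 8, 407], 'y': [8, 3]}
`print(b)` → prints {'x': [6, 8, 407], 'y': [8, 3], 'z': [4, 2]}

Answer:
{'x': [6, 8, 407], 'y': [8, 3]}
{'x': [6, 8, 407], 'y': [8, 3], 'z': [4, 2]}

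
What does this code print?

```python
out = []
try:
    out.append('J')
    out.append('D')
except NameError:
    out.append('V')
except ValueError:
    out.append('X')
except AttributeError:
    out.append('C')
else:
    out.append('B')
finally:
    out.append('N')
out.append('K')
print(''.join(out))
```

Execution trace: 'J' (try body) → 'D' (try body, no exception) → 'B' (else) → 'N' (finally) → 'K' (after the try/except). Output: JDBNK

Answer: JDBNK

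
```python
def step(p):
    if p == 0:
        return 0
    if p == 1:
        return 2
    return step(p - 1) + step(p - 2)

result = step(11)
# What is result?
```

Build up from base cases: step(0)=0, step(1)=2, step(2)=2, step(3)=4, step(4)=6, step(5)=10, step(6)=16, ..., step(11)=178

Answer: 178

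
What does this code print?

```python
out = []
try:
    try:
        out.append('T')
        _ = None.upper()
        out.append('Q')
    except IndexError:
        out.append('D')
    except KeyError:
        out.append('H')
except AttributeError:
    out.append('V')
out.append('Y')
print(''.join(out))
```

Execution trace: 'T' (try body) → 'V' (outer except AttributeError) → 'Y' (after the try/except). Output: TVY

Answer: TVY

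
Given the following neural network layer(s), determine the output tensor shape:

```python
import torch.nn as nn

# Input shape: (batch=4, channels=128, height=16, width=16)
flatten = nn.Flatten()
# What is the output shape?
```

Input: (4, 128, 16, 16) -> Output: (4, 32768)

Answer: (4, 32768)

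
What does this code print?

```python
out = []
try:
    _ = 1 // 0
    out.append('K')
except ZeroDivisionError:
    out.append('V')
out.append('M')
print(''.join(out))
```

Execution trace: 'V' (except ZeroDivisionError) → 'M' (after the try/except). Output: VM

Answer: VM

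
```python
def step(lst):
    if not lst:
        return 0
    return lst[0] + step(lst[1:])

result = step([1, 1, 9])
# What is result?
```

1 + 1 + 9 + 0 = 11

Answer: 11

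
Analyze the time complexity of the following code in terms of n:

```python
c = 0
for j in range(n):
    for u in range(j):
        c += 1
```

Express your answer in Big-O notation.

Each loop level contributes: n × n. Multiplying the contributions gives O(n^2).

Answer: O(n^2)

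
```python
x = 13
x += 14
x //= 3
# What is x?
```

Trace:
`x = 13` → x = 13
`x += 14` → x = 27
`x //= 3` → x = 9
So x = 9

Answer: 9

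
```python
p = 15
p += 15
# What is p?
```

Trace:
`p = 15` → p = 15
`p += 15` → p = 30
So p = 30

Answer: 30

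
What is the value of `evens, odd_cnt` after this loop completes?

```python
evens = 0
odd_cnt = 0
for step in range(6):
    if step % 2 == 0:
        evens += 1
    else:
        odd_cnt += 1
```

Count evens and odds in range(6)
`evens, odd_cnt` takes the values: (0, 0) → (1, 0) → (1, 1) → (2, 1) → (2, 2) → (3, 2) → (3, 3)

Answer: 3, 3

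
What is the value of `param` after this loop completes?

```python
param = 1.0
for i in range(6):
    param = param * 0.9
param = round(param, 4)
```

Exponential decay: 1.0 * 0.9^6
`param` takes the values: 1.0 → 0.9 → 0.81 → 0.729 → 0.6561 → 0.59049 → 0.531441 → 0.5314

Answer: 0.5314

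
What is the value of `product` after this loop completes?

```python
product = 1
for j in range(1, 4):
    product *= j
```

3! = 6
`product` takes the values: 1 → 2 → 6

Answer: 6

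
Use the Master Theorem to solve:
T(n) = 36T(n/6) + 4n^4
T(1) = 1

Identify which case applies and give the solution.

a=36, b=6, f(n)=4n^4. log_6(36) = 2. Since c=4 > 2 and the regularity condition holds (36(n/6)^4 = (36/6^4)n^4 with 36/6^4 < 1), Case 3 applies: T(n) = Θ(f(n)) = O(n^4).

Answer: O(n^4) - Case 3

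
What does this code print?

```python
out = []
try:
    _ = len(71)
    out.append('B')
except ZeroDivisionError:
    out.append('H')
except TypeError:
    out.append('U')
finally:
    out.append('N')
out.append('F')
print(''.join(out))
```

Execution trace: 'U' (except TypeError) → 'N' (finally) → 'F' (after the try/except). Output: UNF

Answer: UNF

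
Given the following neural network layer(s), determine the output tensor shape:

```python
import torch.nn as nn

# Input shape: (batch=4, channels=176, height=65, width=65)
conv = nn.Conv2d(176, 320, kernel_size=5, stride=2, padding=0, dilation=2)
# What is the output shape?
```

Input: (4, 176, 65, 65) -> Output: (4, 320, 29, 29)

Answer: (4, 320, 29, 29)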